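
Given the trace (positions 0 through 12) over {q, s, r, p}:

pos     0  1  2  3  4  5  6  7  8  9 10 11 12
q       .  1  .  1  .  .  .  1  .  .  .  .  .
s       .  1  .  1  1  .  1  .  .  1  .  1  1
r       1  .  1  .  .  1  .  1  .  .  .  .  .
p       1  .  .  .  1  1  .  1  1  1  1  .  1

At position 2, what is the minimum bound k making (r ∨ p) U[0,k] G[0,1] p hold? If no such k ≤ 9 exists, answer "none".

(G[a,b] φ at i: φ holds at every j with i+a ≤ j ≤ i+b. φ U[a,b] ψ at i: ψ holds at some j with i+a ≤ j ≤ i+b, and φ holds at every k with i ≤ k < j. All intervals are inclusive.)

none

Need earliest j ≥ 2 with G[0,1] p, and (r ∨ p) at every k in [2,j-1].
  j=2: rhs fails.
  j=3: rhs fails.
  j=4: rhs holds but lhs fails at k=3.
  j=5: rhs fails.
  j=6: rhs fails.
  j=7: rhs holds but lhs fails at k=3.
  j=8: rhs holds but lhs fails at k=3.
  j=9: rhs holds but lhs fails at k=3.
  j=10: rhs fails.
  j=11: rhs fails.
No witness within the range → none.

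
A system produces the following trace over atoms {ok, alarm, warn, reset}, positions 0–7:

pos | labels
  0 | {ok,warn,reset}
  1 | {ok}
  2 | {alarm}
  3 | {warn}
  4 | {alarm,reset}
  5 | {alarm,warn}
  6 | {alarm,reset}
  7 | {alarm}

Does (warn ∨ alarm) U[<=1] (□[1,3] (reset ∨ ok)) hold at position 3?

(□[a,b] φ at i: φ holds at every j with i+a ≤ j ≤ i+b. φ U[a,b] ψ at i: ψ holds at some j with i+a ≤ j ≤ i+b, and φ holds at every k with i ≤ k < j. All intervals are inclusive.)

Need some j in [3,4] with □[1,3] (reset ∨ ok), and (warn ∨ alarm) at every k in [3,j-1].
  j=3: □[1,3] (reset ∨ ok) — fails at 5.
  j=4: □[1,3] (reset ∨ ok) — fails at 5.
No j in the window works → until fails.

False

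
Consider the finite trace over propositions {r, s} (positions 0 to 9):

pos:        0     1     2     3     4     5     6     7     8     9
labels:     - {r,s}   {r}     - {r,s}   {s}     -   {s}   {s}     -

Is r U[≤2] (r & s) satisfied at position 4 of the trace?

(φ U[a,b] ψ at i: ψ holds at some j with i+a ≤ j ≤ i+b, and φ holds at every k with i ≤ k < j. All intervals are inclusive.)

Need some j in [4,6] with (r & s), and r at every k in [4,j-1].
  j=4: (r & s) holds; no prefix to check → satisfied.

Yes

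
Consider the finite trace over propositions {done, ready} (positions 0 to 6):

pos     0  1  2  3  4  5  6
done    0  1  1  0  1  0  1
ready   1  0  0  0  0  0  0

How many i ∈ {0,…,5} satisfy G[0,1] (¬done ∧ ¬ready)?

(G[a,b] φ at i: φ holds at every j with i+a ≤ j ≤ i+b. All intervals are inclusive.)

Evaluate at each i in [0,5]:
  i=0: ✗ (fails at j=0)
  i=1: ✗ (fails at j=1)
  i=2: ✗ (fails at j=2)
  i=3: ✗ (fails at j=4)
  i=4: ✗ (fails at j=4)
  i=5: ✗ (fails at j=6)
Positions where it holds: {} → 0.

0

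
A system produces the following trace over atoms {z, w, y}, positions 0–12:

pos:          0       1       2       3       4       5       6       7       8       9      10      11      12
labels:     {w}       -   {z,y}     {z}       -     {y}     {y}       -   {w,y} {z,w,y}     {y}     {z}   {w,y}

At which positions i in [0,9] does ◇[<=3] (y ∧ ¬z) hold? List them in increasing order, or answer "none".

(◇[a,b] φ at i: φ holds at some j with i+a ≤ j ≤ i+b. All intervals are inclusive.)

Evaluate at each i in [0,9]:
  i=0: ✗ (none in [0,3])
  i=1: ✗ (none in [1,4])
  i=2: ✓ (witness j=5)
  i=3: ✓ (witness j=5)
  i=4: ✓ (witness j=5)
  i=5: ✓ (witness j=5)
  i=6: ✓ (witness j=6)
  i=7: ✓ (witness j=8)
  i=8: ✓ (witness j=8)
  i=9: ✓ (witness j=10)

2, 3, 4, 5, 6, 7, 8, 9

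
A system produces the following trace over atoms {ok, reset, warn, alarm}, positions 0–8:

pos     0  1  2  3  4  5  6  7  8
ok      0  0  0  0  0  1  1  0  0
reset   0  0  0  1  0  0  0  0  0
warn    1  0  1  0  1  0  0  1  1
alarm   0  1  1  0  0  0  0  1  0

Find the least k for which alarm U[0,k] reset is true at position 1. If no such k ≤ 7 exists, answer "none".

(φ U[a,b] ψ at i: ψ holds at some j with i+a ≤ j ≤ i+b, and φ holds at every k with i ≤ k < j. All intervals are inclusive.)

2

Need earliest j ≥ 1 with reset, and alarm at every k in [1,j-1].
  j=1: rhs fails.
  j=2: rhs fails.
  j=3: rhs holds; lhs holds on [1,2]. k = 2.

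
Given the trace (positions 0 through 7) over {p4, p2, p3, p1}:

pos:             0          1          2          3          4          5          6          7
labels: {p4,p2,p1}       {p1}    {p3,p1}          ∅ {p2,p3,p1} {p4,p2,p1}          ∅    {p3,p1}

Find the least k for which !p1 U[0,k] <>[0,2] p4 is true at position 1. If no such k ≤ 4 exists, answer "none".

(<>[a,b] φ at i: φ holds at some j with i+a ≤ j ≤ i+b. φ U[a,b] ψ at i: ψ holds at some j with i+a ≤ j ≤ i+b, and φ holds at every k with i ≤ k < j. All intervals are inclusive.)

none

Need earliest j ≥ 1 with <>[0,2] p4, and !p1 at every k in [1,j-1].
  j=1: rhs fails.
  j=2: rhs fails.
  j=3: rhs holds but lhs fails at k=1.
  j=4: rhs holds but lhs fails at k=1.
  j=5: rhs holds but lhs fails at k=1.
No witness within the range → none.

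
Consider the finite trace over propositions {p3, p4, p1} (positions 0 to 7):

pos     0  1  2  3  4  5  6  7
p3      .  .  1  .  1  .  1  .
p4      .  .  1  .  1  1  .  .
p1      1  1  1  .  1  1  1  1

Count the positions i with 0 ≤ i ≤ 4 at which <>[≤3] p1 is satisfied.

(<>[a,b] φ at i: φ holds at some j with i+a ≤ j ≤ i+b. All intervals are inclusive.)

5

Evaluate at each i in [0,4]:
  i=0: ✓ (witness j=0)
  i=1: ✓ (witness j=1)
  i=2: ✓ (witness j=2)
  i=3: ✓ (witness j=4)
  i=4: ✓ (witness j=4)
Positions where it holds: {0, 1, 2, 3, 4} → 5.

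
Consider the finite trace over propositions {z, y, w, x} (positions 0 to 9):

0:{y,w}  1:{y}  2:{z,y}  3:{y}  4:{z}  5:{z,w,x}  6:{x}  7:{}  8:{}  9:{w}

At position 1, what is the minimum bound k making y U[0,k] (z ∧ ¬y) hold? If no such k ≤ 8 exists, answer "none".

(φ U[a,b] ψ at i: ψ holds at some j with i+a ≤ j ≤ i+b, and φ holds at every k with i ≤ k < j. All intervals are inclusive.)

Need earliest j ≥ 1 with (z ∧ ¬y), and y at every k in [1,j-1].
  j=1: rhs fails.
  j=2: rhs fails.
  j=3: rhs fails.
  j=4: rhs holds; lhs holds on [1,3]. k = 3.

3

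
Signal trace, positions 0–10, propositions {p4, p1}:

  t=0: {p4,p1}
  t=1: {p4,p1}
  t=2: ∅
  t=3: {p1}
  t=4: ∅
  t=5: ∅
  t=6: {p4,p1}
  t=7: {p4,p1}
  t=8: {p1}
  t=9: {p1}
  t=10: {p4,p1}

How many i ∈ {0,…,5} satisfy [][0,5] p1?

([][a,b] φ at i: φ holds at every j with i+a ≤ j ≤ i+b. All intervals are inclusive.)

Evaluate at each i in [0,5]:
  i=0: ✗ (fails at j=2)
  i=1: ✗ (fails at j=2)
  i=2: ✗ (fails at j=2)
  i=3: ✗ (fails at j=4)
  i=4: ✗ (fails at j=4)
  i=5: ✗ (fails at j=5)
Positions where it holds: {} → 0.

0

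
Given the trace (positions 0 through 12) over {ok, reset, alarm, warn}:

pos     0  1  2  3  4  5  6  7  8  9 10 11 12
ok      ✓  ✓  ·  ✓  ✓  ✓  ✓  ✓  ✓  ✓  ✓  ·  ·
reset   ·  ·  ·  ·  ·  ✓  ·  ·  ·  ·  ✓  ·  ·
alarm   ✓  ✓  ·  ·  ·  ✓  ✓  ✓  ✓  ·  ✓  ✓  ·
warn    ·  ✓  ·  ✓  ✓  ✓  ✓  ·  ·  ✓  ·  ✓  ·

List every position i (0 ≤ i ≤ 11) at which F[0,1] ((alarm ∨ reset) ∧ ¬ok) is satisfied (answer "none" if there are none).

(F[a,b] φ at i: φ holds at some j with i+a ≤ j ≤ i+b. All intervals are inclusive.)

10, 11

Evaluate at each i in [0,11]:
  i=0: ✗ (none in [0,1])
  i=1: ✗ (none in [1,2])
  i=2: ✗ (none in [2,3])
  i=3: ✗ (none in [3,4])
  i=4: ✗ (none in [4,5])
  i=5: ✗ (none in [5,6])
  i=6: ✗ (none in [6,7])
  i=7: ✗ (none in [7,8])
  i=8: ✗ (none in [8,9])
  i=9: ✗ (none in [9,10])
  i=10: ✓ (witness j=11)
  i=11: ✓ (witness j=11)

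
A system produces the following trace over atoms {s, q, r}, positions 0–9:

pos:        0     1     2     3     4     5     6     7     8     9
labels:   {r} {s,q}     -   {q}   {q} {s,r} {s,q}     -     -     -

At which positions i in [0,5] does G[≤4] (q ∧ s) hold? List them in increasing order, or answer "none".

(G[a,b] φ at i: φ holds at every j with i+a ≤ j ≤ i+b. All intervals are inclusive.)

none

Evaluate at each i in [0,5]:
  i=0: ✗ (fails at j=0)
  i=1: ✗ (fails at j=2)
  i=2: ✗ (fails at j=2)
  i=3: ✗ (fails at j=3)
  i=4: ✗ (fails at j=4)
  i=5: ✗ (fails at j=5)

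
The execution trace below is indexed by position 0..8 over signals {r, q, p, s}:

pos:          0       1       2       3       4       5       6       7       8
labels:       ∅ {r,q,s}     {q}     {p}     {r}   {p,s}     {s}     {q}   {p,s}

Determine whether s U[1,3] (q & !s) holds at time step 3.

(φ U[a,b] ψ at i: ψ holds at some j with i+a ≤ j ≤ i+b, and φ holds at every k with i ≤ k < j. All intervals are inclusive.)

Need some j in [4,6] with (q & !s), and s at every k in [3,j-1].
  j=4: (q & !s) false.
  j=5: (q & !s) false.
  j=6: (q & !s) false.
No j in the window works → until fails.

False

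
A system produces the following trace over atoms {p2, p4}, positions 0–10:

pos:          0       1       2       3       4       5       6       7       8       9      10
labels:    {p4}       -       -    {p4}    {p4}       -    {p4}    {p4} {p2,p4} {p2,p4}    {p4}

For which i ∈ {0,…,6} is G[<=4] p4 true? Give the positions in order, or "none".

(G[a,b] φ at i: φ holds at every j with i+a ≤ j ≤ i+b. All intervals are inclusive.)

6

Evaluate at each i in [0,6]:
  i=0: ✗ (fails at j=1)
  i=1: ✗ (fails at j=1)
  i=2: ✗ (fails at j=2)
  i=3: ✗ (fails at j=5)
  i=4: ✗ (fails at j=5)
  i=5: ✗ (fails at j=5)
  i=6: ✓ (all of [6,10])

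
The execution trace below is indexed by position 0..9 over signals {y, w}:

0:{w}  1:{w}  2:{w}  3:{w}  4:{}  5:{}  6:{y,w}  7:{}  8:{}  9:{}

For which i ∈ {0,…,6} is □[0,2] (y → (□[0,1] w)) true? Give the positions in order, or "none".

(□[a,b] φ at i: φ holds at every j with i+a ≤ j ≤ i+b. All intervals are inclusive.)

0, 1, 2, 3

Evaluate at each i in [0,6]:
  i=0: ✓ (all of [0,2])
  i=1: ✓ (all of [1,3])
  i=2: ✓ (all of [2,4])
  i=3: ✓ (all of [3,5])
  i=4: ✗ (fails at j=6)
  i=5: ✗ (fails at j=6)
  i=6: ✗ (fails at j=6)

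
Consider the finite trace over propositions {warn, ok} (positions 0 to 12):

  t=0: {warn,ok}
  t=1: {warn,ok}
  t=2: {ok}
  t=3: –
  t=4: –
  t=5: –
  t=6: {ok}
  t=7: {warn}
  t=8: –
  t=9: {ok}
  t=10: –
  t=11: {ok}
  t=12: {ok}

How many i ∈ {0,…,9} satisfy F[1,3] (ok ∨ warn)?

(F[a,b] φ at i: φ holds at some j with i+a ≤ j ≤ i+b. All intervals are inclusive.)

Evaluate at each i in [0,9]:
  i=0: ✓ (witness j=1)
  i=1: ✓ (witness j=2)
  i=2: ✗ (none in [3,5])
  i=3: ✓ (witness j=6)
  i=4: ✓ (witness j=6)
  i=5: ✓ (witness j=6)
  i=6: ✓ (witness j=7)
  i=7: ✓ (witness j=9)
  i=8: ✓ (witness j=9)
  i=9: ✓ (witness j=11)
Positions where it holds: {0, 1, 3, 4, 5, 6, 7, 8, 9} → 9.

9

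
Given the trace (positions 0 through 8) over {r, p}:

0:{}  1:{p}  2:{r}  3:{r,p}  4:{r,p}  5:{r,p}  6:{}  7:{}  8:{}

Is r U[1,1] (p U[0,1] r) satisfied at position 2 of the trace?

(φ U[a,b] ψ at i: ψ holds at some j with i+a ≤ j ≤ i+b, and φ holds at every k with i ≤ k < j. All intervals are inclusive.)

Yes

Need some j in [3,3] with (p U[0,1] r), and r at every k in [2,j-1].
  j=3: (p U[0,1] r) holds; r holds at every k in [2,2] → satisfied.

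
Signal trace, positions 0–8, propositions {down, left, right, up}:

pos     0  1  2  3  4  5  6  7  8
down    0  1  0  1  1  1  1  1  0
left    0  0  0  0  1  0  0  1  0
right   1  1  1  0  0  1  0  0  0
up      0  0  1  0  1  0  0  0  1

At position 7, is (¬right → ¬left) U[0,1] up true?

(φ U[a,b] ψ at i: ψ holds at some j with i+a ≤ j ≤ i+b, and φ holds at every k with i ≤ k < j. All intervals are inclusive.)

Does not hold

Need some j in [7,8] with up, and (¬right → ¬left) at every k in [7,j-1].
  j=7: up false.
  j=8: up holds, but (¬right → ¬left) fails at k=7 → not this j.
No j in the window works → until fails.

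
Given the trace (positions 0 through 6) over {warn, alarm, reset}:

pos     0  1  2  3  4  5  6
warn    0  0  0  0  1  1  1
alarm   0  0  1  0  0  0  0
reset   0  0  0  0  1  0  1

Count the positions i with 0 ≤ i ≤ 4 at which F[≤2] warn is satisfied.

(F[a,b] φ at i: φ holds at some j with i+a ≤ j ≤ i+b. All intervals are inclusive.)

3

Evaluate at each i in [0,4]:
  i=0: ✗ (none in [0,2])
  i=1: ✗ (none in [1,3])
  i=2: ✓ (witness j=4)
  i=3: ✓ (witness j=4)
  i=4: ✓ (witness j=4)
Positions where it holds: {2, 3, 4} → 3.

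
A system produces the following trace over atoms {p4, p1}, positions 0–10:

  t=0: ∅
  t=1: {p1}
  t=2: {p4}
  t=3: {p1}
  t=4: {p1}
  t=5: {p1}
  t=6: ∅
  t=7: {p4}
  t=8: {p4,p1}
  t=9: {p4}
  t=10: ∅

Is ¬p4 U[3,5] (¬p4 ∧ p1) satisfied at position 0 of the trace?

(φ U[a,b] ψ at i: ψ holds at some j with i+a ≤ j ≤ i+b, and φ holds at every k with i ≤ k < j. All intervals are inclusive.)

Need some j in [3,5] with (¬p4 ∧ p1), and ¬p4 at every k in [0,j-1].
  j=3: (¬p4 ∧ p1) holds, but ¬p4 fails at k=2 → not this j.
  j=4: (¬p4 ∧ p1) holds, but ¬p4 fails at k=2 → not this j.
  j=5: (¬p4 ∧ p1) holds, but ¬p4 fails at k=2 → not this j.
No j in the window works → until fails.

No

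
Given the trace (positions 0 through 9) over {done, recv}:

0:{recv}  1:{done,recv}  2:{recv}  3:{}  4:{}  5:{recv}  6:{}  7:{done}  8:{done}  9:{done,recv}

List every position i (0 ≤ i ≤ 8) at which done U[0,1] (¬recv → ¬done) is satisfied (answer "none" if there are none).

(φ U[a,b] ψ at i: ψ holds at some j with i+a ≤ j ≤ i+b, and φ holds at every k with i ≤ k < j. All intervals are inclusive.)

0, 1, 2, 3, 4, 5, 6, 8

Evaluate at each i in [0,8]:
  i=0: ✓ (rhs at j=0)
  i=1: ✓ (rhs at j=1)
  i=2: ✓ (rhs at j=2)
  i=3: ✓ (rhs at j=3)
  i=4: ✓ (rhs at j=4)
  i=5: ✓ (rhs at j=5)
  i=6: ✓ (rhs at j=6)
  i=7: ✗ (no rhs in [7,8])
  i=8: ✓ (rhs at j=9; lhs holds on [8,8])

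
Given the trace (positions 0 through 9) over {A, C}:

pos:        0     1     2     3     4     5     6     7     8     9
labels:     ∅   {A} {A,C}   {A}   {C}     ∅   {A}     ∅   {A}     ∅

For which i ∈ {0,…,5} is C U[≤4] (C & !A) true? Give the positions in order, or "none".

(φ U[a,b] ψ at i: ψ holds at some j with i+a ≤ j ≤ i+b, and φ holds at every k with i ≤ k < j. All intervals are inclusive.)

4

Evaluate at each i in [0,5]:
  i=0: ✗ (lhs fails at k=0 before rhs at j=4)
  i=1: ✗ (lhs fails at k=1 before rhs at j=4)
  i=2: ✗ (lhs fails at k=3 before rhs at j=4)
  i=3: ✗ (lhs fails at k=3 before rhs at j=4)
  i=4: ✓ (rhs at j=4)
  i=5: ✗ (no rhs in [5,9])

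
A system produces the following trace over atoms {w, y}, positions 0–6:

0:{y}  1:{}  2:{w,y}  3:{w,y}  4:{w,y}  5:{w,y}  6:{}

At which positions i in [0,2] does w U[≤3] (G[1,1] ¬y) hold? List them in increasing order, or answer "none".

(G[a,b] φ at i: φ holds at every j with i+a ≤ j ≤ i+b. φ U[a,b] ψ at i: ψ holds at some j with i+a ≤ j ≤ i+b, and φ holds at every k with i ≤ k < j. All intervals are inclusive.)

Evaluate at each i in [0,2]:
  i=0: ✓ (rhs at j=0)
  i=1: ✗ (no rhs in [1,4])
  i=2: ✓ (rhs at j=5; lhs holds on [2,4])

0, 2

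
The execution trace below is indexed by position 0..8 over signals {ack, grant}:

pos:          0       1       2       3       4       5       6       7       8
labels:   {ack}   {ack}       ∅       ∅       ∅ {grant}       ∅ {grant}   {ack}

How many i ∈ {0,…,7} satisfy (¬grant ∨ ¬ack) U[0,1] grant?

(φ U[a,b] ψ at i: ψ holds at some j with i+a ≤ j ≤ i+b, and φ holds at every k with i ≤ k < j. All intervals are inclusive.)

4

Evaluate at each i in [0,7]:
  i=0: ✗ (no rhs in [0,1])
  i=1: ✗ (no rhs in [1,2])
  i=2: ✗ (no rhs in [2,3])
  i=3: ✗ (no rhs in [3,4])
  i=4: ✓ (rhs at j=5; lhs holds on [4,4])
  i=5: ✓ (rhs at j=5)
  i=6: ✓ (rhs at j=7; lhs holds on [6,6])
  i=7: ✓ (rhs at j=7)
Positions where it holds: {4, 5, 6, 7} → 4.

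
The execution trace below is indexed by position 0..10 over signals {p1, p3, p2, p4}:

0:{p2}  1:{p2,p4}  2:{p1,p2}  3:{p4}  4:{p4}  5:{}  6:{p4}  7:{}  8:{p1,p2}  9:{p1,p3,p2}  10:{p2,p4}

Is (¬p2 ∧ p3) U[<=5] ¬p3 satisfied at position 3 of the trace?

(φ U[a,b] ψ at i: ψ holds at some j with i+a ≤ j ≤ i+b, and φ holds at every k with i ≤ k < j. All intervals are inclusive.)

Need some j in [3,8] with ¬p3, and (¬p2 ∧ p3) at every k in [3,j-1].
  j=3: ¬p3 holds; no prefix to check → satisfied.

Yes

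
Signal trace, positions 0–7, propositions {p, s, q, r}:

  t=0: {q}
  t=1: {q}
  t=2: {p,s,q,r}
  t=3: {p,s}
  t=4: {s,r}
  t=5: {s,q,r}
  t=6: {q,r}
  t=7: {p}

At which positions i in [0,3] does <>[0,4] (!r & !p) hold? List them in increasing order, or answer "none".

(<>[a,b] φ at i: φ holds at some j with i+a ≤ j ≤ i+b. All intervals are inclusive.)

Evaluate at each i in [0,3]:
  i=0: ✓ (witness j=0)
  i=1: ✓ (witness j=1)
  i=2: ✗ (none in [2,6])
  i=3: ✗ (none in [3,7])

0, 1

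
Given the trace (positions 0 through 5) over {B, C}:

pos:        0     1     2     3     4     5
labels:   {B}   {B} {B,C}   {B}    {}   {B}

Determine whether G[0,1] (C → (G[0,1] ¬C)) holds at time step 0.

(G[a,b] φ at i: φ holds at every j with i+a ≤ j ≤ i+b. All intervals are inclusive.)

Check (C → (G[0,1] ¬C)) at every j in [0,1]:
  j=0: antecedent false → ✓
  j=1: antecedent false → ✓
All positions satisfy it → formula holds.

True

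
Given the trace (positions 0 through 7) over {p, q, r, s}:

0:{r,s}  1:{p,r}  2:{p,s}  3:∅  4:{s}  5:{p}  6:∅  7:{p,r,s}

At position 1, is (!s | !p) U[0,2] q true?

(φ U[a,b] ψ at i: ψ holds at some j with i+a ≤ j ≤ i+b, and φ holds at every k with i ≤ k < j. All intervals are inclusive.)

False

Need some j in [1,3] with q, and (!s | !p) at every k in [1,j-1].
  j=1: q false.
  j=2: q false.
  j=3: q false.
No j in the window works → until fails.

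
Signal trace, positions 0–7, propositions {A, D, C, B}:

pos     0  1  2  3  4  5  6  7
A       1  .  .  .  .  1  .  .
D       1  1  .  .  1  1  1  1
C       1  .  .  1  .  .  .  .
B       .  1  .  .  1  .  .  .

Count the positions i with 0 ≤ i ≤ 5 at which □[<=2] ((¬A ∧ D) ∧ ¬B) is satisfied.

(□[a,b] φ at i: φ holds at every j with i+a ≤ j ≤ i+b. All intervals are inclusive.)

0

Evaluate at each i in [0,5]:
  i=0: ✗ (fails at j=0)
  i=1: ✗ (fails at j=1)
  i=2: ✗ (fails at j=2)
  i=3: ✗ (fails at j=3)
  i=4: ✗ (fails at j=4)
  i=5: ✗ (fails at j=5)
Positions where it holds: {} → 0.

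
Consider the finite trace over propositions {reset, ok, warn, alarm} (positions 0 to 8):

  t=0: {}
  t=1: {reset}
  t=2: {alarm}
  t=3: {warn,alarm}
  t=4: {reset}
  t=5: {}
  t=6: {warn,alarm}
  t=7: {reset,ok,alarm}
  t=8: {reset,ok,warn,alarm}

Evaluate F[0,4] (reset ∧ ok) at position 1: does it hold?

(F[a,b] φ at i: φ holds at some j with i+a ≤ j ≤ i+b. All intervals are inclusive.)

Check (reset ∧ ok) at each j in [1,5]:
  j=1: false
  j=2: false
  j=3: false
  j=4: false
  j=5: false
No position in the window satisfies it → formula fails.

False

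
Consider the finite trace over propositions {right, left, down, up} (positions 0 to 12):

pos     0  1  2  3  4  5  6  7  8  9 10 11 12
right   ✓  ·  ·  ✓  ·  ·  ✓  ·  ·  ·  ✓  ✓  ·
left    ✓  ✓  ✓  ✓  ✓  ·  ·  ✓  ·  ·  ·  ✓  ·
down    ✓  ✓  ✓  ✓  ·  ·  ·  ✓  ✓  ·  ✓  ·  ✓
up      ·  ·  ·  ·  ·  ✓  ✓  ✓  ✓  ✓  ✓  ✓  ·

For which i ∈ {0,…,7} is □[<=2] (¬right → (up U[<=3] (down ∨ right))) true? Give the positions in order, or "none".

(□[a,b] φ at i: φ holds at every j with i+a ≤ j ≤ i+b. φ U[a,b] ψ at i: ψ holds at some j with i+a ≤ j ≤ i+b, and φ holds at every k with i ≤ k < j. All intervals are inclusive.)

0, 1, 5, 6, 7

Evaluate at each i in [0,7]:
  i=0: ✓ (all of [0,2])
  i=1: ✓ (all of [1,3])
  i=2: ✗ (fails at j=4)
  i=3: ✗ (fails at j=4)
  i=4: ✗ (fails at j=4)
  i=5: ✓ (all of [5,7])
  i=6: ✓ (all of [6,8])
  i=7: ✓ (all of [7,9])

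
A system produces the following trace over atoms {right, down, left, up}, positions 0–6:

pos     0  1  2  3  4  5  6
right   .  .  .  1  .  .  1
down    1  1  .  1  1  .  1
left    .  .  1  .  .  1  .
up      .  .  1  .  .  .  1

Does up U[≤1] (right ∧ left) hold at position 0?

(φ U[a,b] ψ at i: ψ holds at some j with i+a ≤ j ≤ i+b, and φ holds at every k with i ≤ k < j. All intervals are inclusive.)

Need some j in [0,1] with (right ∧ left), and up at every k in [0,j-1].
  j=0: (right ∧ left) false.
  j=1: (right ∧ left) false.
No j in the window works → until fails.

False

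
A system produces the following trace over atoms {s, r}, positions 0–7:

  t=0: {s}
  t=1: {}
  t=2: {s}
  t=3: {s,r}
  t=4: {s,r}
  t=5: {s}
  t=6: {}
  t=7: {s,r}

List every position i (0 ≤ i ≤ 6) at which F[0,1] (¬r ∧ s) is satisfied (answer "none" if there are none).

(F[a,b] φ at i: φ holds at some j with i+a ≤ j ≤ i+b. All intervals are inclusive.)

0, 1, 2, 4, 5

Evaluate at each i in [0,6]:
  i=0: ✓ (witness j=0)
  i=1: ✓ (witness j=2)
  i=2: ✓ (witness j=2)
  i=3: ✗ (none in [3,4])
  i=4: ✓ (witness j=5)
  i=5: ✓ (witness j=5)
  i=6: ✗ (none in [6,7])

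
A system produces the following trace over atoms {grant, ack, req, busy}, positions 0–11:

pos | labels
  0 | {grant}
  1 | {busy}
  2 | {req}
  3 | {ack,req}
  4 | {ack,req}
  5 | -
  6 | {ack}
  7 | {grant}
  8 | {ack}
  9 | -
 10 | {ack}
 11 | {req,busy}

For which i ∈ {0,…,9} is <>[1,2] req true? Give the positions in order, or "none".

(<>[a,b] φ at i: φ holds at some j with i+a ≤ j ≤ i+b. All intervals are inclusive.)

Evaluate at each i in [0,9]:
  i=0: ✓ (witness j=2)
  i=1: ✓ (witness j=2)
  i=2: ✓ (witness j=3)
  i=3: ✓ (witness j=4)
  i=4: ✗ (none in [5,6])
  i=5: ✗ (none in [6,7])
  i=6: ✗ (none in [7,8])
  i=7: ✗ (none in [8,9])
  i=8: ✗ (none in [9,10])
  i=9: ✓ (witness j=11)

0, 1, 2, 3, 9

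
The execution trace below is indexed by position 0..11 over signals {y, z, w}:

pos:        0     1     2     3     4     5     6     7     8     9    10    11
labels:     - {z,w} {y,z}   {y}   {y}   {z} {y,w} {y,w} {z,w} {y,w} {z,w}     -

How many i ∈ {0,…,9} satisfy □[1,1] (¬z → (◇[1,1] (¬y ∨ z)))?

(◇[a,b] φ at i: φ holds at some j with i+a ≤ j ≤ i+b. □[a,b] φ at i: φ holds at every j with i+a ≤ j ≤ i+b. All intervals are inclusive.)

8

Evaluate at each i in [0,9]:
  i=0: ✓ (all of [1,1])
  i=1: ✓ (all of [2,2])
  i=2: ✗ (fails at j=3)
  i=3: ✓ (all of [4,4])
  i=4: ✓ (all of [5,5])
  i=5: ✗ (fails at j=6)
  i=6: ✓ (all of [7,7])
  i=7: ✓ (all of [8,8])
  i=8: ✓ (all of [9,9])
  i=9: ✓ (all of [10,10])
Positions where it holds: {0, 1, 3, 4, 6, 7, 8, 9} → 8.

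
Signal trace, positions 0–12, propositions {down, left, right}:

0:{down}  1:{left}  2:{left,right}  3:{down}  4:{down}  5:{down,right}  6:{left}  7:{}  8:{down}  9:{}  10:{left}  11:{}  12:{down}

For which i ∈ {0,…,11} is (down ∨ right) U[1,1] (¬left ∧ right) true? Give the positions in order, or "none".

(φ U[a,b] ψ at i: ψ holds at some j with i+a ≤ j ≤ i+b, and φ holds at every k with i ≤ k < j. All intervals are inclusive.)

Evaluate at each i in [0,11]:
  i=0: ✗ (no rhs in [1,1])
  i=1: ✗ (no rhs in [2,2])
  i=2: ✗ (no rhs in [3,3])
  i=3: ✗ (no rhs in [4,4])
  i=4: ✓ (rhs at j=5; lhs holds on [4,4])
  i=5: ✗ (no rhs in [6,6])
  i=6: ✗ (no rhs in [7,7])
  i=7: ✗ (no rhs in [8,8])
  i=8: ✗ (no rhs in [9,9])
  i=9: ✗ (no rhs in [10,10])
  i=10: ✗ (no rhs in [11,11])
  i=11: ✗ (no rhs in [12,12])

4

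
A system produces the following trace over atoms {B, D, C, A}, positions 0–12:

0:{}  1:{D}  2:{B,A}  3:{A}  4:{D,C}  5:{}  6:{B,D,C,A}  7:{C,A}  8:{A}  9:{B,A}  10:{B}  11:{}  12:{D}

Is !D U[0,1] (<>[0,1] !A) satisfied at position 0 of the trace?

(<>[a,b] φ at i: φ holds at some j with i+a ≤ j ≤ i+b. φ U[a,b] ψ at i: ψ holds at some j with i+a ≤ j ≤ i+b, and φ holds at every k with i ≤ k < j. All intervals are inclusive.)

Need some j in [0,1] with <>[0,1] !A, and !D at every k in [0,j-1].
  j=0: <>[0,1] !A holds; no prefix to check → satisfied.

Holds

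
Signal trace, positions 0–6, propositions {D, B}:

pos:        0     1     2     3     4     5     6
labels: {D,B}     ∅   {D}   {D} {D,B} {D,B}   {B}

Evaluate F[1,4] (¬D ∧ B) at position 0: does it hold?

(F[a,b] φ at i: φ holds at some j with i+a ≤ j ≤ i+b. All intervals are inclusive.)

Does not hold

Check (¬D ∧ B) at each j in [1,4]:
  j=1: false
  j=2: false
  j=3: false
  j=4: false
No position in the window satisfies it → formula fails.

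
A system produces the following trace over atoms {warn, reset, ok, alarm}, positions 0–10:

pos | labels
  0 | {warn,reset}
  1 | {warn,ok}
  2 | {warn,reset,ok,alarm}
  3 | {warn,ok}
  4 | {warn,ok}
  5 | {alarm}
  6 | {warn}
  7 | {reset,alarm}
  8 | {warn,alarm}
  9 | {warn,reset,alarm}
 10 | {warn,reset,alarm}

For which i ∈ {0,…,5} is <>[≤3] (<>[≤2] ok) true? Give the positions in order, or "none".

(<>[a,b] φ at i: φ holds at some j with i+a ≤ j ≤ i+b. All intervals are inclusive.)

0, 1, 2, 3, 4

Evaluate at each i in [0,5]:
  i=0: ✓ (witness j=0)
  i=1: ✓ (witness j=1)
  i=2: ✓ (witness j=2)
  i=3: ✓ (witness j=3)
  i=4: ✓ (witness j=4)
  i=5: ✗ (none in [5,8])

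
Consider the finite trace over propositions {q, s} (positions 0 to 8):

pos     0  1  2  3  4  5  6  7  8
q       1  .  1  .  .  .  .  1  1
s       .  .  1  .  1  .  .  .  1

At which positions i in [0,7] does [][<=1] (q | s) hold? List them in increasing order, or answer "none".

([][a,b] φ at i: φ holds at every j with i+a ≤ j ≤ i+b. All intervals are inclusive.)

7

Evaluate at each i in [0,7]:
  i=0: ✗ (fails at j=1)
  i=1: ✗ (fails at j=1)
  i=2: ✗ (fails at j=3)
  i=3: ✗ (fails at j=3)
  i=4: ✗ (fails at j=5)
  i=5: ✗ (fails at j=5)
  i=6: ✗ (fails at j=6)
  i=7: ✓ (all of [7,8])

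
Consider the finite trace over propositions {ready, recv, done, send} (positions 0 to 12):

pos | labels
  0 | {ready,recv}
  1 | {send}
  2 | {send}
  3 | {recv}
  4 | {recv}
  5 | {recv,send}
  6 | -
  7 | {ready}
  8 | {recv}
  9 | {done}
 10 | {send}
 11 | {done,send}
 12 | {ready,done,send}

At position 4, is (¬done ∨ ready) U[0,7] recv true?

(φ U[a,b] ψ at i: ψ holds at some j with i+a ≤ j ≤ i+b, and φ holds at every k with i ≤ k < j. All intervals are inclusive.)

Yes

Need some j in [4,11] with recv, and (¬done ∨ ready) at every k in [4,j-1].
  j=4: recv holds; no prefix to check → satisfied.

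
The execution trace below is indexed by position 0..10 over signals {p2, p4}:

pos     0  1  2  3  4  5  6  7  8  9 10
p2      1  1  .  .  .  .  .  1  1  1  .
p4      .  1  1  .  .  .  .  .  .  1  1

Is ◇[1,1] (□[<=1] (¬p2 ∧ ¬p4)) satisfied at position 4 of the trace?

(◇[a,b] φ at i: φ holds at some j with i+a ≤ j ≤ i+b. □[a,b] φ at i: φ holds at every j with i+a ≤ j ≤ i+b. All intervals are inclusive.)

True

Check □[<=1] (¬p2 ∧ ¬p4) at each j in [5,5]:
  j=5: holds on [5,6]
Found at j=5 → formula holds.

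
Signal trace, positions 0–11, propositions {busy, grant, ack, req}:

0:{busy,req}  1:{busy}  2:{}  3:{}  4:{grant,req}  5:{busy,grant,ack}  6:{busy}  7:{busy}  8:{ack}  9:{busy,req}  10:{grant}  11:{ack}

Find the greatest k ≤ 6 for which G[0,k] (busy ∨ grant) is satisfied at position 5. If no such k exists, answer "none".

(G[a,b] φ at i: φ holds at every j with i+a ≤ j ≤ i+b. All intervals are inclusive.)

(busy ∨ grant) must hold from j=5 onward; find where it first fails.
  j=5: holds
  j=6: holds
  j=7: holds
  j=8: fails
Holds on [5,7], so largest k = 2.

2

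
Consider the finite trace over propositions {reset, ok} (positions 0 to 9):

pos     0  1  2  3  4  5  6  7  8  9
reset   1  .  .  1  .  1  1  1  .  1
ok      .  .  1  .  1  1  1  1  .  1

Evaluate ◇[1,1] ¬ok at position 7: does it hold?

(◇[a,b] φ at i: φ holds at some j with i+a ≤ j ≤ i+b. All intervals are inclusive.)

Yes

Check ¬ok at each j in [8,8]:
  j=8: true
Found at j=8 → formula holds.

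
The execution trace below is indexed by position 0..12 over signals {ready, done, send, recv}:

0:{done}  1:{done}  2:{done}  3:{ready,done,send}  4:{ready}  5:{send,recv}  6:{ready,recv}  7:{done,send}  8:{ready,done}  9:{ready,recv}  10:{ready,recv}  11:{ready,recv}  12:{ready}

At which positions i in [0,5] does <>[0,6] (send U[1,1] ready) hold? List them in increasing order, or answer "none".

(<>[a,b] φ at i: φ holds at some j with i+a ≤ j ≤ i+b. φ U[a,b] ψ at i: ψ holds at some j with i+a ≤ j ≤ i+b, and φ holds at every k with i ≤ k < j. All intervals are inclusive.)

Evaluate at each i in [0,5]:
  i=0: ✓ (witness j=3)
  i=1: ✓ (witness j=3)
  i=2: ✓ (witness j=3)
  i=3: ✓ (witness j=3)
  i=4: ✓ (witness j=5)
  i=5: ✓ (witness j=5)

0, 1, 2, 3, 4, 5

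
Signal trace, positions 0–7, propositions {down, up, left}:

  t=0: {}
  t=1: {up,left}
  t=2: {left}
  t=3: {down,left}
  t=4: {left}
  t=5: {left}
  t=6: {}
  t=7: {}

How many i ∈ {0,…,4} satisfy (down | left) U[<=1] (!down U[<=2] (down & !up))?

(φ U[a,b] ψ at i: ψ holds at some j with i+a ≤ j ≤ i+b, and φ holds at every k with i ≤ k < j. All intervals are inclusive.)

Evaluate at each i in [0,4]:
  i=0: ✗ (lhs fails at k=0 before rhs at j=1)
  i=1: ✓ (rhs at j=1)
  i=2: ✓ (rhs at j=2)
  i=3: ✓ (rhs at j=3)
  i=4: ✗ (no rhs in [4,5])
Positions where it holds: {1, 2, 3} → 3.

3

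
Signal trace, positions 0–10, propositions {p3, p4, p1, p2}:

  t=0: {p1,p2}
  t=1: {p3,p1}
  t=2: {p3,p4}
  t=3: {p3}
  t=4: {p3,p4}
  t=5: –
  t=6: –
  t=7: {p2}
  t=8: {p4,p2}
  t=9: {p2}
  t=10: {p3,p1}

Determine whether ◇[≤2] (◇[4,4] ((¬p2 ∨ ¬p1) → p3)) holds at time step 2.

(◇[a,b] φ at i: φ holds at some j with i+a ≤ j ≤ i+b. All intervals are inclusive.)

Check ◇[4,4] ((¬p2 ∨ ¬p1) → p3) at each j in [2,4]:
  j=2: fails (none in [6,6])
  j=3: fails (none in [7,7])
  j=4: fails (none in [8,8])
No position in the window satisfies it → formula fails.

No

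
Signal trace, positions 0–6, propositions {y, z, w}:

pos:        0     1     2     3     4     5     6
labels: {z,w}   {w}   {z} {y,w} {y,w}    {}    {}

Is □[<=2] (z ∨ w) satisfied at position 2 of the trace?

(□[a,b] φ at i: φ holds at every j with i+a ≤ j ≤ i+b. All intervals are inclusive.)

Check (z ∨ w) at every j in [2,4]:
  j=2: true
  j=3: true
  j=4: true
All positions satisfy it → formula holds.

True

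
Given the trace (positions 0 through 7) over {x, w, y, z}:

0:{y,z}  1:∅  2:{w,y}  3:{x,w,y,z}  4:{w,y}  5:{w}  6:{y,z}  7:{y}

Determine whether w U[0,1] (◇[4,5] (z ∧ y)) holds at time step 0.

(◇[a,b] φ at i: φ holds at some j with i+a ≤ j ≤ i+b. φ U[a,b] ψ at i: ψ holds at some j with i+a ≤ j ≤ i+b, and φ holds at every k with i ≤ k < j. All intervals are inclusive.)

Need some j in [0,1] with ◇[4,5] (z ∧ y), and w at every k in [0,j-1].
  j=0: ◇[4,5] (z ∧ y) — fails (none in [4,5]).
  j=1: ◇[4,5] (z ∧ y) holds, but w fails at k=0 → not this j.
No j in the window works → until fails.

Does not hold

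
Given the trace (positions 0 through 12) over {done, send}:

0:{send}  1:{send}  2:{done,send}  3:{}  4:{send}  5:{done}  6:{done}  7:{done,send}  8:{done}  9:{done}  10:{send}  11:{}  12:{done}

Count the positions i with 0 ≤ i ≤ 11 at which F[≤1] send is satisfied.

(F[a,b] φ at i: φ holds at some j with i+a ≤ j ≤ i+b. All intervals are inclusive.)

9

Evaluate at each i in [0,11]:
  i=0: ✓ (witness j=0)
  i=1: ✓ (witness j=1)
  i=2: ✓ (witness j=2)
  i=3: ✓ (witness j=4)
  i=4: ✓ (witness j=4)
  i=5: ✗ (none in [5,6])
  i=6: ✓ (witness j=7)
  i=7: ✓ (witness j=7)
  i=8: ✗ (none in [8,9])
  i=9: ✓ (witness j=10)
  i=10: ✓ (witness j=10)
  i=11: ✗ (none in [11,12])
Positions where it holds: {0, 1, 2, 3, 4, 6, 7, 9, 10} → 9.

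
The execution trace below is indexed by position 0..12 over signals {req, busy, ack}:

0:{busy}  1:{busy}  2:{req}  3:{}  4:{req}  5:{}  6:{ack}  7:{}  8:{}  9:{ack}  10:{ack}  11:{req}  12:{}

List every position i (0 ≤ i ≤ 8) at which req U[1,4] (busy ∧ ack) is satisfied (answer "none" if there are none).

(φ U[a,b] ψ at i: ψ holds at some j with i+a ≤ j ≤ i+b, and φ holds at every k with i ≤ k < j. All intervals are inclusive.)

none

Evaluate at each i in [0,8]:
  i=0: ✗ (no rhs in [1,4])
  i=1: ✗ (no rhs in [2,5])
  i=2: ✗ (no rhs in [3,6])
  i=3: ✗ (no rhs in [4,7])
  i=4: ✗ (no rhs in [5,8])
  i=5: ✗ (no rhs in [6,9])
  i=6: ✗ (no rhs in [7,10])
  i=7: ✗ (no rhs in [8,11])
  i=8: ✗ (no rhs in [9,12])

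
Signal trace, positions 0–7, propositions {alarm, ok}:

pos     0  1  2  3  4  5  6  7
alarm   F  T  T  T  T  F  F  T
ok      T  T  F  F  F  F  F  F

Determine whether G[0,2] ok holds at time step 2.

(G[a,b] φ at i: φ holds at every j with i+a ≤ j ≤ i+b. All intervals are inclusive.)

Check ok at every j in [2,4]:
  j=2: false
  j=3: false
  j=4: false
Fails at j=2 → formula fails.

No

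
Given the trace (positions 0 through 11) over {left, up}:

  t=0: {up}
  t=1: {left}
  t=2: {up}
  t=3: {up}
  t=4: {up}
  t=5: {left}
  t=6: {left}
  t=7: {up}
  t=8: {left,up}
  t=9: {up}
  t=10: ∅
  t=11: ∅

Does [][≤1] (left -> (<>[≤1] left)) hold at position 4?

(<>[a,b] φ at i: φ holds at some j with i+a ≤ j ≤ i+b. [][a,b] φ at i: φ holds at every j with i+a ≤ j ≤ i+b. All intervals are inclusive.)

Check (left -> (<>[≤1] left)) at every j in [4,5]:
  j=4: antecedent false → ✓
  j=5: antecedent true; consequent holds (witness at 5) → ✓
All positions satisfy it → formula holds.

Holds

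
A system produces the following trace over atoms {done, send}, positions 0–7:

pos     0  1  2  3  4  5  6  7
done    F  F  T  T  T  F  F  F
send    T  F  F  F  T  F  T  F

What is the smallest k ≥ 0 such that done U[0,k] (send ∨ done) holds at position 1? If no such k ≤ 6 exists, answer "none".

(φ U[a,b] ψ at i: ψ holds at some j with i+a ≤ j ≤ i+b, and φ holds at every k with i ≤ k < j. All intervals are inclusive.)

none

Need earliest j ≥ 1 with (send ∨ done), and done at every k in [1,j-1].
  j=1: rhs fails.
  j=2: rhs holds but lhs fails at k=1.
  j=3: rhs holds but lhs fails at k=1.
  j=4: rhs holds but lhs fails at k=1.
  j=5: rhs fails.
  j=6: rhs holds but lhs fails at k=1.
  j=7: rhs fails.
No witness within the range → none.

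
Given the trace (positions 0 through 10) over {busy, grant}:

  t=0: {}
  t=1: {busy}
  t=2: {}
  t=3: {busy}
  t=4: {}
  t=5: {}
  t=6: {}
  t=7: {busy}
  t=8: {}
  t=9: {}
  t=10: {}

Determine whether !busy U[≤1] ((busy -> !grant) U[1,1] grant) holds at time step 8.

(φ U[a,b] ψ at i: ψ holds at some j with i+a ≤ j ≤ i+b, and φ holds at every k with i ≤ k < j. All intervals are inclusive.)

Does not hold

Need some j in [8,9] with ((busy -> !grant) U[1,1] grant), and !busy at every k in [8,j-1].
  j=8: ((busy -> !grant) U[1,1] grant) — fails.
  j=9: ((busy -> !grant) U[1,1] grant) — fails.
No j in the window works → until fails.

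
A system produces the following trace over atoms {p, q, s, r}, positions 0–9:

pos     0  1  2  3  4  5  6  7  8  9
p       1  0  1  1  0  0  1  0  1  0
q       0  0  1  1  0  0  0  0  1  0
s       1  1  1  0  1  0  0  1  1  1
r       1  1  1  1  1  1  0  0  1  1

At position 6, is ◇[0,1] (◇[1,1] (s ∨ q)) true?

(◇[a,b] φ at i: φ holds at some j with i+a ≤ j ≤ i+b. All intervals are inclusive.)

Check ◇[1,1] (s ∨ q) at each j in [6,7]:
  j=6: holds (witness at 7)
  j=7: holds (witness at 8)
Found at j=6 → formula holds.

Holds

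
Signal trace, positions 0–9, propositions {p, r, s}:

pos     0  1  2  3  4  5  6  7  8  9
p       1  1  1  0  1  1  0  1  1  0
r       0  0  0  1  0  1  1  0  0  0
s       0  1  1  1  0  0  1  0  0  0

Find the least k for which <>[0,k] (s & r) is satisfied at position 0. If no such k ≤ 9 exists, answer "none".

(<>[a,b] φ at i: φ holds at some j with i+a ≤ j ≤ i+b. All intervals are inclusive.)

3

Scan j = 0,1,… for (s & r):
  j=0: fails
  j=1: fails
  j=2: fails
  j=3: holds
First hit at j=3, so smallest k = 3-0 = 3.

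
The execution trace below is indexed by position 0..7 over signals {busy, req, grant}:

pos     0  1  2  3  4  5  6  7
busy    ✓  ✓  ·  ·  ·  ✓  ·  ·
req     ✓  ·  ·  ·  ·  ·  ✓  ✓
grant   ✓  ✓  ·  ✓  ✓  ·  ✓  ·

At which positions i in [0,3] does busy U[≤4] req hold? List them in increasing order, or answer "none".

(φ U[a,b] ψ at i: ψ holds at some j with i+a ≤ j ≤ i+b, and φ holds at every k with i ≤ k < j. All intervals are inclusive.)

0

Evaluate at each i in [0,3]:
  i=0: ✓ (rhs at j=0)
  i=1: ✗ (no rhs in [1,5])
  i=2: ✗ (lhs fails at k=2 before rhs at j=6)
  i=3: ✗ (lhs fails at k=3 before rhs at j=6)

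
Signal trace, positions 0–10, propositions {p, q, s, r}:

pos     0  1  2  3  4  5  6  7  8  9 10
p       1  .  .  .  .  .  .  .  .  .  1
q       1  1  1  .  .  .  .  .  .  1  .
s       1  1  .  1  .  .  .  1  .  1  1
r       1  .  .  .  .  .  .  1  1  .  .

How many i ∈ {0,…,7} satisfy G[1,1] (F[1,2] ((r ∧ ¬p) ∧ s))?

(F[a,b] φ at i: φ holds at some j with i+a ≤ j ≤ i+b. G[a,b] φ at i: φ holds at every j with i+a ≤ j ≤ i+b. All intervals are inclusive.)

Evaluate at each i in [0,7]:
  i=0: ✗ (fails at j=1)
  i=1: ✗ (fails at j=2)
  i=2: ✗ (fails at j=3)
  i=3: ✗ (fails at j=4)
  i=4: ✓ (all of [5,5])
  i=5: ✓ (all of [6,6])
  i=6: ✗ (fails at j=7)
  i=7: ✗ (fails at j=8)
Positions where it holds: {4, 5} → 2.

2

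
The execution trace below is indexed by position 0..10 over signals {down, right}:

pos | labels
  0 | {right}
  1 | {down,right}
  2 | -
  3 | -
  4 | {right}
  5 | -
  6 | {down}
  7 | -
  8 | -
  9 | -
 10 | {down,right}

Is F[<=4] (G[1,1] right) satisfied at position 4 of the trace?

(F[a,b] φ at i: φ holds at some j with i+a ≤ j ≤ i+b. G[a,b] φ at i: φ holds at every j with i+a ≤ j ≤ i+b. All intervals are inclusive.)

Check G[1,1] right at each j in [4,8]:
  j=4: fails at 5
  j=5: fails at 6
  j=6: fails at 7
  j=7: fails at 8
  j=8: fails at 9
No position in the window satisfies it → formula fails.

Does not hold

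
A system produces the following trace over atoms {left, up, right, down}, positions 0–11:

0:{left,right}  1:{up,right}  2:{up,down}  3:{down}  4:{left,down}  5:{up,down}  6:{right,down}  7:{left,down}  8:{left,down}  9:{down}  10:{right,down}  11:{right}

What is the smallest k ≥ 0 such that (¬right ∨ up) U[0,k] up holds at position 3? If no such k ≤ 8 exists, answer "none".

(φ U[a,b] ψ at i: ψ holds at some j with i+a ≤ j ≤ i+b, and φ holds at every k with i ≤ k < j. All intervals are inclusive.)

2

Need earliest j ≥ 3 with up, and (¬right ∨ up) at every k in [3,j-1].
  j=3: rhs fails.
  j=4: rhs fails.
  j=5: rhs holds; lhs holds on [3,4]. k = 2.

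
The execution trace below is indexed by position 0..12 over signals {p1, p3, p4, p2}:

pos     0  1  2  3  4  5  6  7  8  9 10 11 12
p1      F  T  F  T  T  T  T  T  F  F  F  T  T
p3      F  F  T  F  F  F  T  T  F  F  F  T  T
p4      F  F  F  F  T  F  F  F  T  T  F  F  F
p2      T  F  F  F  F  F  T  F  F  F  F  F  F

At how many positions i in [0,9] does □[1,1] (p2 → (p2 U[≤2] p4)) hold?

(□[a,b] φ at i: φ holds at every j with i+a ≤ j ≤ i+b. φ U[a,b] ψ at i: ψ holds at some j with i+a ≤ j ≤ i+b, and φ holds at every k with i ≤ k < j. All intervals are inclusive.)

9

Evaluate at each i in [0,9]:
  i=0: ✓ (all of [1,1])
  i=1: ✓ (all of [2,2])
  i=2: ✓ (all of [3,3])
  i=3: ✓ (all of [4,4])
  i=4: ✓ (all of [5,5])
  i=5: ✗ (fails at j=6)
  i=6: ✓ (all of [7,7])
  i=7: ✓ (all of [8,8])
  i=8: ✓ (all of [9,9])
  i=9: ✓ (all of [10,10])
Positions where it holds: {0, 1, 2, 3, 4, 6, 7, 8, 9} → 9.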